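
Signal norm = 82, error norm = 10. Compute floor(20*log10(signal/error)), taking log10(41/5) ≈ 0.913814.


||x||/||e|| = 82/10 = 41/5.
log10(41/5) ≈ 0.913814.
20*log10(||x||/||e||) ≈ 20*0.913814 = 18.27628.
floor(18.27628) = 18.

18


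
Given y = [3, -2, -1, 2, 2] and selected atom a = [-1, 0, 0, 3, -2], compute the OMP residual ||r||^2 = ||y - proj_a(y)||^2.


a^T a = 14.
a^T y = -1.
coeff = -1/14 = -1/14.
||r||^2 = 307/14.

307/14


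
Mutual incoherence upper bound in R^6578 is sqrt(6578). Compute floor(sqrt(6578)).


81^2 = 6561 <= 6578 < 6724 = 82^2, so 81 <= sqrt(6578) < 82.
floor(sqrt(6578)) = 81.

81


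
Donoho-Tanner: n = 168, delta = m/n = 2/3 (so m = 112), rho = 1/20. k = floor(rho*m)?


m = 2/3*168 = 112.
rho = 1/20.
rho*m = 1/20*112 = 5.6.
k = floor(5.6) = 5.

5


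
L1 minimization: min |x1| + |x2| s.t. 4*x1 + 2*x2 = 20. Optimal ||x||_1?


Axis intercepts:
  x1 = 5, x2 = 0: L1 = 5
  x1 = 0, x2 = 10: L1 = 10
x* = (5, 0)
||x*||_1 = 5.

5


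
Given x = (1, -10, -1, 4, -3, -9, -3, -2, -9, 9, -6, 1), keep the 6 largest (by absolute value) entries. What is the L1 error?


Sorted |x_i| descending: [10, 9, 9, 9, 6, 4, 3, 3, 2, 1, 1, 1]
Keep top 6: [10, 9, 9, 9, 6, 4]
Tail entries: [3, 3, 2, 1, 1, 1]
L1 error = sum of tail = 11.

11


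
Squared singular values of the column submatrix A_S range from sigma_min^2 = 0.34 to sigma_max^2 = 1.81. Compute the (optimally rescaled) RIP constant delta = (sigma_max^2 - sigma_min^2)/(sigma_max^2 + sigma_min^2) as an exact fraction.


lambda_max - lambda_min = 1.81 - 0.34 = 1.47.
lambda_max + lambda_min = 1.81 + 0.34 = 2.15.
delta = 1.47/2.15 = 147/215.

147/215


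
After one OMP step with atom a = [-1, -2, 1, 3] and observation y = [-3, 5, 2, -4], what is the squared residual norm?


a^T a = 15.
a^T y = -17.
coeff = -17/15 = -17/15.
||r||^2 = 521/15.

521/15


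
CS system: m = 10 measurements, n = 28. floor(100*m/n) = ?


100*m/n = 100*10/28 ≈ 35.7143.
floor = 35.

35


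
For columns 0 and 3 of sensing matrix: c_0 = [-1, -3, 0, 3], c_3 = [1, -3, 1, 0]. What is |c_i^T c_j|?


Inner product: -1*1 + -3*-3 + 0*1 + 3*0
Products: [-1, 9, 0, 0]
Sum = 8.
|dot| = 8.

8


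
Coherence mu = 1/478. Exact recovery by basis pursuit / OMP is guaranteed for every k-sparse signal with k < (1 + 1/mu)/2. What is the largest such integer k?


1/mu = 478.
1 + 1/mu = 479.
(1 + 1/mu)/2 = 239.5 is not an integer, so k_max = floor(239.5) = 239.

239


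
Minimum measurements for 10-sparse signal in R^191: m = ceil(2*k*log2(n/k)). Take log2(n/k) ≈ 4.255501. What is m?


log2(n/k) = log2(191/10) ≈ 4.255501.
2*k*log2(n/k) ≈ 2*10*4.255501 = 85.11002.
m = ceil(85.11002) = 86.

86


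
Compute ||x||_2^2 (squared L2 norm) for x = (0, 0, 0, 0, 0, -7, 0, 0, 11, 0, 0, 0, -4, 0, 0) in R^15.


Non-zero entries: [(5, -7), (8, 11), (12, -4)]
Squares: [49, 121, 16]
||x||_2^2 = sum = 186.

186


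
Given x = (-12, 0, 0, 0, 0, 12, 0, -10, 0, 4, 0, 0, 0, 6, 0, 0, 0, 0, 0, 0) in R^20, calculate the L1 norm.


Non-zero entries: [(0, -12), (5, 12), (7, -10), (9, 4), (13, 6)]
Absolute values: [12, 12, 10, 4, 6]
||x||_1 = sum = 44.

44


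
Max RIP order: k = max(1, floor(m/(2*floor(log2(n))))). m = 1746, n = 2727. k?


floor(log2(2727)) = 11.
2*11 = 22.
m/(2*floor(log2(n))) = 1746/22 ≈ 79.3636.
floor = 79.
k = max(1, 79) = 79.

79


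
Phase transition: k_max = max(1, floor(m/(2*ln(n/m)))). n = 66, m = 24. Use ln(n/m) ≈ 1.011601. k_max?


n/m = 66/24 = 11/4.
ln(n/m) ≈ 1.011601.
2*ln(n/m) ≈ 2.023202.
m/(2*ln(n/m)) ≈ 24/2.023202 ≈ 11.8624.
floor = 11.
k_max = max(1, 11) = 11.

11


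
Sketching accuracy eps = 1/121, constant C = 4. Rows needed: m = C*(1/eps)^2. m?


1/eps = 121.
(1/eps)^2 = 14641.
m = 4*14641 = 58564.

58564


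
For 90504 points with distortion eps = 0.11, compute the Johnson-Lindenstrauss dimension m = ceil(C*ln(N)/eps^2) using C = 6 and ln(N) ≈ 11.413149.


ln(90504) ≈ 11.413149.
eps^2 = 0.11^2 = 0.0121.
C*ln(N)/eps^2 ≈ 6*11.413149/0.0121 ≈ 5659.4127.
m = ceil(5659.4127) = 5660.

5660


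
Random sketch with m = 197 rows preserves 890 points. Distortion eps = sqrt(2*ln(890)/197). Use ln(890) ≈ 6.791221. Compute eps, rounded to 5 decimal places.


ln(890) ≈ 6.791221.
2*ln(N)/m ≈ 2*6.791221/197 ≈ 0.06894641.
eps = sqrt(0.06894641) ≈ 0.2625765 ≈ 0.26258.

0.26258


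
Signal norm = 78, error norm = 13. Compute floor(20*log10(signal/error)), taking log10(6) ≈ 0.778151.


||x||/||e|| = 78/13 = 6.
log10(6) ≈ 0.778151.
20*log10(||x||/||e||) ≈ 20*0.778151 = 15.56302.
floor(15.56302) = 15.

15


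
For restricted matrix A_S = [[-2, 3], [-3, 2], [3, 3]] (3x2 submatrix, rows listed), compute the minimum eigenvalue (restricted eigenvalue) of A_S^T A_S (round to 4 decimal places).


A_S^T A_S = [[22, -3], [-3, 22]].
trace = 44.
det = 475.
disc = trace^2 - 4*det = 1936 - 4*475 = 36.
sqrt(36) = 6.
lam_min = (44 - 6)/2 = 19 = 19.0000.

19.0000


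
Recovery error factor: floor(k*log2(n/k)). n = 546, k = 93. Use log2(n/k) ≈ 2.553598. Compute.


log2(n/k) = log2(546/93) ≈ 2.553598.
k*log2(n/k) ≈ 93*2.553598 = 237.484614.
floor(237.484614) = 237.

237


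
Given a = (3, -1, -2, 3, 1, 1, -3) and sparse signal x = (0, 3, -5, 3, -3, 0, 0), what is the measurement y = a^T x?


Non-zero terms: ['-1*3', '-2*-5', '3*3', '1*-3']
Products: [-3, 10, 9, -3]
y = sum = 13.

13


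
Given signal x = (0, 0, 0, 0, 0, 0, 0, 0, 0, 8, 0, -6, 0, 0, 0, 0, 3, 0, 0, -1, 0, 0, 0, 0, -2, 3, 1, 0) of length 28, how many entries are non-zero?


Non-zero positions: [9, 11, 16, 19, 24, 25, 26].
Sparsity = 7.

7


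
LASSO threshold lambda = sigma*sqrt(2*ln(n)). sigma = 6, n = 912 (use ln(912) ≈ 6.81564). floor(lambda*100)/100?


ln(912) ≈ 6.81564.
2*ln(n) ≈ 13.63128.
sqrt(2*ln(n)) ≈ sqrt(13.63128) ≈ 3.692056.
lambda ≈ 6*3.692056 = 22.152336.
floor(lambda*100)/100 = 22.15.

22.15


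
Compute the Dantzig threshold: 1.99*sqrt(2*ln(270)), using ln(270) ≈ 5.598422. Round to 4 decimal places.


ln(270) ≈ 5.598422.
2*ln(n) ≈ 11.196844.
sqrt(2*ln(n)) ≈ sqrt(11.196844) ≈ 3.346169.
threshold ≈ 1.99*3.346169 = 6.65887631 ≈ 6.6589.

6.6589


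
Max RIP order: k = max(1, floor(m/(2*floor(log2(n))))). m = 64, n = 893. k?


floor(log2(893)) = 9.
2*9 = 18.
m/(2*floor(log2(n))) = 64/18 ≈ 3.5556.
floor = 3.
k = max(1, 3) = 3.

3


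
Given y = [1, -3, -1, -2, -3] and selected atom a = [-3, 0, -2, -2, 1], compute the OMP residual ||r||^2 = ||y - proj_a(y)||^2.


a^T a = 18.
a^T y = 0.
coeff = 0/18 = 0.
||r||^2 = 24.

24


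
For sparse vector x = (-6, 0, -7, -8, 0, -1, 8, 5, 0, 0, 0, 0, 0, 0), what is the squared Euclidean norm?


Non-zero entries: [(0, -6), (2, -7), (3, -8), (5, -1), (6, 8), (7, 5)]
Squares: [36, 49, 64, 1, 64, 25]
||x||_2^2 = sum = 239.

239


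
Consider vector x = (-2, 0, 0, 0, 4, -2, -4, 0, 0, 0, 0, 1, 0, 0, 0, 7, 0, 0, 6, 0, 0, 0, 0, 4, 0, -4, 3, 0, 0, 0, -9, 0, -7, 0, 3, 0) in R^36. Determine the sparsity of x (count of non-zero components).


Non-zero positions: [0, 4, 5, 6, 11, 15, 18, 23, 25, 26, 30, 32, 34].
Sparsity = 13.

13


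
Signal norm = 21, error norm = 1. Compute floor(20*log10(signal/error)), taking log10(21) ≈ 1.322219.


||x||/||e|| = 21/1 = 21.
log10(21) ≈ 1.322219.
20*log10(||x||/||e||) ≈ 20*1.322219 = 26.44438.
floor(26.44438) = 26.

26


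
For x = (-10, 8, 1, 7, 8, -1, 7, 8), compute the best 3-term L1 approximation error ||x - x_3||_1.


Sorted |x_i| descending: [10, 8, 8, 8, 7, 7, 1, 1]
Keep top 3: [10, 8, 8]
Tail entries: [8, 7, 7, 1, 1]
L1 error = sum of tail = 24.

24


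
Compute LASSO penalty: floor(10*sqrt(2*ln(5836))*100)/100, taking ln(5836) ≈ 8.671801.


ln(5836) ≈ 8.671801.
2*ln(n) ≈ 17.343602.
sqrt(2*ln(n)) ≈ sqrt(17.343602) ≈ 4.164565.
lambda ≈ 10*4.164565 = 41.64565.
floor(lambda*100)/100 = 41.64.

41.64


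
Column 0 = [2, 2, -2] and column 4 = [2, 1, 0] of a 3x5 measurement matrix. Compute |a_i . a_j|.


Inner product: 2*2 + 2*1 + -2*0
Products: [4, 2, 0]
Sum = 6.
|dot| = 6.

6


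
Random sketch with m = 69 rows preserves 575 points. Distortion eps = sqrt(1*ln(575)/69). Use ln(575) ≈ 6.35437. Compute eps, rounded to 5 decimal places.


ln(575) ≈ 6.35437.
1*ln(N)/m ≈ 1*6.35437/69 ≈ 0.09209232.
eps = sqrt(0.09209232) ≈ 0.3034672 ≈ 0.30347.

0.30347


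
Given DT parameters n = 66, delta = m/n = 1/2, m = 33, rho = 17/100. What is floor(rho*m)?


m = 1/2*66 = 33.
rho = 17/100.
rho*m = 17/100*33 = 5.61.
k = floor(5.61) = 5.

5


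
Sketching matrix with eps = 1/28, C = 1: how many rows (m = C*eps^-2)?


1/eps = 28.
(1/eps)^2 = 784.
m = 1*784 = 784.

784


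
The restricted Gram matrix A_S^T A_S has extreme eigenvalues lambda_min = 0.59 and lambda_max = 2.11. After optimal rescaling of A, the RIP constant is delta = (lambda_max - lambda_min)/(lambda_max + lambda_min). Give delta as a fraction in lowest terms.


lambda_max - lambda_min = 2.11 - 0.59 = 1.52.
lambda_max + lambda_min = 2.11 + 0.59 = 2.70.
delta = 1.52/2.70 = 152/270 = 76/135.

76/135


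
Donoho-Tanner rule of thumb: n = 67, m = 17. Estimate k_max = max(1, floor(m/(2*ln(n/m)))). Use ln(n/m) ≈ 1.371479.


n/m = 67/17.
ln(n/m) ≈ 1.371479.
2*ln(n/m) ≈ 2.742958.
m/(2*ln(n/m)) ≈ 17/2.742958 ≈ 6.1977.
floor = 6.
k_max = max(1, 6) = 6.

6


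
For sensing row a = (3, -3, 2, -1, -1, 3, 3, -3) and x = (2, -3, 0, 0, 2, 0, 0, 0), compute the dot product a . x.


Non-zero terms: ['3*2', '-3*-3', '-1*2']
Products: [6, 9, -2]
y = sum = 13.

13


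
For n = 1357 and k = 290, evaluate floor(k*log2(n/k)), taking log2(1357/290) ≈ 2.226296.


log2(n/k) = log2(1357/290) ≈ 2.226296.
k*log2(n/k) ≈ 290*2.226296 = 645.62584.
floor(645.62584) = 645.

645


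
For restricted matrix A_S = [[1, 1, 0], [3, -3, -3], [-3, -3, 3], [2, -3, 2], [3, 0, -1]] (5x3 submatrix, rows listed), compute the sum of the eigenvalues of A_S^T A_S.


Sum of eigenvalues of A_S^T A_S = trace(A_S^T A_S) = sum of squared column norms of A_S.
A_S^T A_S diagonal: [32, 28, 23].
trace = 32 + 28 + 23 = 83.

83


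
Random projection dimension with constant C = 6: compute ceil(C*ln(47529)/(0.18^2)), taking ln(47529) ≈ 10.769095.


ln(47529) ≈ 10.769095.
eps^2 = 0.18^2 = 0.0324.
C*ln(N)/eps^2 ≈ 6*10.769095/0.0324 ≈ 1994.2769.
m = ceil(1994.2769) = 1995.

1995


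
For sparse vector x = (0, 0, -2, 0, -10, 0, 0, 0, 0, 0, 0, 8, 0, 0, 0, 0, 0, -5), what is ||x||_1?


Non-zero entries: [(2, -2), (4, -10), (11, 8), (17, -5)]
Absolute values: [2, 10, 8, 5]
||x||_1 = sum = 25.

25


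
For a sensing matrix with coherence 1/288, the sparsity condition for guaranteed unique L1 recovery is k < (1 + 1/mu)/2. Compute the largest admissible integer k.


1/mu = 288.
1 + 1/mu = 289.
(1 + 1/mu)/2 = 144.5 is not an integer, so k_max = floor(144.5) = 144.

144


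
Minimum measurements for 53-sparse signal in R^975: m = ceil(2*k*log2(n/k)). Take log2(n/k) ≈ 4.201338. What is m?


log2(n/k) = log2(975/53) ≈ 4.201338.
2*k*log2(n/k) ≈ 2*53*4.201338 = 445.341828.
m = ceil(445.341828) = 446.

446


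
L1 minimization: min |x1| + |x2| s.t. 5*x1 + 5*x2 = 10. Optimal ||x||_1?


Axis intercepts:
  x1 = 2, x2 = 0: L1 = 2
  x1 = 0, x2 = 2: L1 = 2
x* = (2, 0)
||x*||_1 = 2.

2


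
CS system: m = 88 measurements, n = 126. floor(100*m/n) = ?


100*m/n = 100*88/126 ≈ 69.8413.
floor = 69.

69


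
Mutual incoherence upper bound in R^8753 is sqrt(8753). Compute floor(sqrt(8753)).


93^2 = 8649 <= 8753 < 8836 = 94^2, so 93 <= sqrt(8753) < 94.
floor(sqrt(8753)) = 93.

93


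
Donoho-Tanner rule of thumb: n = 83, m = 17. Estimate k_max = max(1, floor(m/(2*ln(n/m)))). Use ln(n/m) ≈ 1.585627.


n/m = 83/17.
ln(n/m) ≈ 1.585627.
2*ln(n/m) ≈ 3.171254.
m/(2*ln(n/m)) ≈ 17/3.171254 ≈ 5.3607.
floor = 5.
k_max = max(1, 5) = 5.

5


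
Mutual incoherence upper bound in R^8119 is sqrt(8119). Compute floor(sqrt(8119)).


90^2 = 8100 <= 8119 < 8281 = 91^2, so 90 <= sqrt(8119) < 91.
floor(sqrt(8119)) = 90.

90


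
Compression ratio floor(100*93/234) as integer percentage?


100*m/n = 100*93/234 ≈ 39.7436.
floor = 39.

39


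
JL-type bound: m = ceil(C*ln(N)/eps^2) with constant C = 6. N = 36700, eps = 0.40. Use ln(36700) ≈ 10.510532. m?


ln(36700) ≈ 10.510532.
eps^2 = 0.40^2 = 0.16.
C*ln(N)/eps^2 ≈ 6*10.510532/0.16 ≈ 394.1449.
m = ceil(394.1449) = 395.

395


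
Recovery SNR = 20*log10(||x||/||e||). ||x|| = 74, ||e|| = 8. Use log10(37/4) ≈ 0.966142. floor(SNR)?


||x||/||e|| = 74/8 = 37/4.
log10(37/4) ≈ 0.966142.
20*log10(||x||/||e||) ≈ 20*0.966142 = 19.32284.
floor(19.32284) = 19.

19


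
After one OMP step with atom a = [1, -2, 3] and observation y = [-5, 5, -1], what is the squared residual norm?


a^T a = 14.
a^T y = -18.
coeff = -18/14 = -9/7.
||r||^2 = 195/7.

195/7


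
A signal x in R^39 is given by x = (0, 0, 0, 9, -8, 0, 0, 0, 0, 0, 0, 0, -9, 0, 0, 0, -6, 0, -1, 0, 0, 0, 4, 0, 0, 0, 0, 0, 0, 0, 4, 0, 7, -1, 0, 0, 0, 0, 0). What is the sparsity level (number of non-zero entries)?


Non-zero positions: [3, 4, 12, 16, 18, 22, 30, 32, 33].
Sparsity = 9.

9


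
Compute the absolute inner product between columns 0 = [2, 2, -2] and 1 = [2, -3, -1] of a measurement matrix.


Inner product: 2*2 + 2*-3 + -2*-1
Products: [4, -6, 2]
Sum = 0.
|dot| = 0.

0


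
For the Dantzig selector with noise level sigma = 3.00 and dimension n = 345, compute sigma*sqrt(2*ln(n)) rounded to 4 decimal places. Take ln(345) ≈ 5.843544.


ln(345) ≈ 5.843544.
2*ln(n) ≈ 11.687088.
sqrt(2*ln(n)) ≈ sqrt(11.687088) ≈ 3.418638.
threshold ≈ 3.00*3.418638 = 10.255914 ≈ 10.2559.

10.2559


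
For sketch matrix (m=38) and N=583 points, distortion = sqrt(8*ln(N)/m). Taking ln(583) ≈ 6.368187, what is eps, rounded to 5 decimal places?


ln(583) ≈ 6.368187.
8*ln(N)/m ≈ 8*6.368187/38 ≈ 1.34067095.
eps = sqrt(1.34067095) ≈ 1.1578735 ≈ 1.15787.

1.15787


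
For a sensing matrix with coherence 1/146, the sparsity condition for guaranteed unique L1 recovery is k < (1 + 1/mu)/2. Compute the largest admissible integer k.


1/mu = 146.
1 + 1/mu = 147.
(1 + 1/mu)/2 = 73.5 is not an integer, so k_max = floor(73.5) = 73.

73


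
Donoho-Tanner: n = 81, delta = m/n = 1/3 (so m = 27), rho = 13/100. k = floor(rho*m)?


m = 1/3*81 = 27.
rho = 13/100.
rho*m = 13/100*27 = 3.51.
k = floor(3.51) = 3.

3


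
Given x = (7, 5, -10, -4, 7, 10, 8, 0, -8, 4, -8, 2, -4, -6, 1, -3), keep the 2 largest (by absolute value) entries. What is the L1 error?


Sorted |x_i| descending: [10, 10, 8, 8, 8, 7, 7, 6, 5, 4, 4, 4, 3, 2, 1, 0]
Keep top 2: [10, 10]
Tail entries: [8, 8, 8, 7, 7, 6, 5, 4, 4, 4, 3, 2, 1, 0]
L1 error = sum of tail = 67.

67


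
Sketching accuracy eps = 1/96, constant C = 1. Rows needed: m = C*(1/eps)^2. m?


1/eps = 96.
(1/eps)^2 = 9216.
m = 1*9216 = 9216.

9216


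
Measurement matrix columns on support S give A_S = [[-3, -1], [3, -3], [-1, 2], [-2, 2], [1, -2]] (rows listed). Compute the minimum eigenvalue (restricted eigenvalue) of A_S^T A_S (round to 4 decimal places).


A_S^T A_S = [[24, -14], [-14, 22]].
trace = 46.
det = 332.
disc = trace^2 - 4*det = 2116 - 4*332 = 788.
sqrt(788) ≈ 28.071338.
lam_min = (46 - sqrt(788))/2 ≈ (46 - 28.071338)/2 = 8.964331 ≈ 8.9643.

8.9643


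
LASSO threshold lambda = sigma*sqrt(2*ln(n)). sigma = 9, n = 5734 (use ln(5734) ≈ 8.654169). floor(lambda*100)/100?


ln(5734) ≈ 8.654169.
2*ln(n) ≈ 17.308338.
sqrt(2*ln(n)) ≈ sqrt(17.308338) ≈ 4.160329.
lambda ≈ 9*4.160329 = 37.442961.
floor(lambda*100)/100 = 37.44.

37.44


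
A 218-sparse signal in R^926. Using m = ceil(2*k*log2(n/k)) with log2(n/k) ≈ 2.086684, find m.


log2(n/k) = log2(926/218) ≈ 2.086684.
2*k*log2(n/k) ≈ 2*218*2.086684 = 909.794224.
m = ceil(909.794224) = 910.

910


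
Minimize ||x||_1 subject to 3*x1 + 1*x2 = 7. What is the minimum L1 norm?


Axis intercepts:
  x1 = 7/3, x2 = 0: L1 = 7/3
  x1 = 0, x2 = 7: L1 = 7
x* = (7/3, 0)
||x*||_1 = 7/3.

7/3


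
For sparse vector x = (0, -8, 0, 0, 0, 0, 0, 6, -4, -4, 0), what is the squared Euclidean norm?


Non-zero entries: [(1, -8), (7, 6), (8, -4), (9, -4)]
Squares: [64, 36, 16, 16]
||x||_2^2 = sum = 132.

132


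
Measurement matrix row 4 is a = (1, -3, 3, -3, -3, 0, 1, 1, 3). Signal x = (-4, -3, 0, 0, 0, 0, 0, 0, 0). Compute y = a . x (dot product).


Non-zero terms: ['1*-4', '-3*-3']
Products: [-4, 9]
y = sum = 5.

5


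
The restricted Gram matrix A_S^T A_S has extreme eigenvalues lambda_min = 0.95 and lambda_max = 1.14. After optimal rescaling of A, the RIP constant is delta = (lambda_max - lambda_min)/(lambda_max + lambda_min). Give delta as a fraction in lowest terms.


lambda_max - lambda_min = 1.14 - 0.95 = 0.19.
lambda_max + lambda_min = 1.14 + 0.95 = 2.09.
delta = 0.19/2.09 = 19/209 = 1/11.

1/11


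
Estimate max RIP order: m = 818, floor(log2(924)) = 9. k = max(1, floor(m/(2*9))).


floor(log2(924)) = 9.
2*9 = 18.
m/(2*floor(log2(n))) = 818/18 ≈ 45.4444.
floor = 45.
k = max(1, 45) = 45.

45


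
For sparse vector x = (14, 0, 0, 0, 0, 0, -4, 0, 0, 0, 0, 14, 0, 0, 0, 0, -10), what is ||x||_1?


Non-zero entries: [(0, 14), (6, -4), (11, 14), (16, -10)]
Absolute values: [14, 4, 14, 10]
||x||_1 = sum = 42.

42


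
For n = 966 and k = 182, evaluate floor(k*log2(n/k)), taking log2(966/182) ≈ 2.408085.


log2(n/k) = log2(966/182) ≈ 2.408085.
k*log2(n/k) ≈ 182*2.408085 = 438.27147.
floor(438.27147) = 438.

438


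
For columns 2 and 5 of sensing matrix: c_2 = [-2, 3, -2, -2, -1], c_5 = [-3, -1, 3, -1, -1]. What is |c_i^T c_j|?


Inner product: -2*-3 + 3*-1 + -2*3 + -2*-1 + -1*-1
Products: [6, -3, -6, 2, 1]
Sum = 0.
|dot| = 0.

0


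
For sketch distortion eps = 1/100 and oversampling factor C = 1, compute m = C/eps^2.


1/eps = 100.
(1/eps)^2 = 10000.
m = 1*10000 = 10000.

10000


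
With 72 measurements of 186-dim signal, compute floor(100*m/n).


100*m/n = 100*72/186 ≈ 38.7097.
floor = 38.

38


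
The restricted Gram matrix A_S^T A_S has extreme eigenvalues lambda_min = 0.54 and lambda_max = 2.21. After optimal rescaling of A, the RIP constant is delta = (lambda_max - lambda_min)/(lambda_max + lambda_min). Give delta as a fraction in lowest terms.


lambda_max - lambda_min = 2.21 - 0.54 = 1.67.
lambda_max + lambda_min = 2.21 + 0.54 = 2.75.
delta = 1.67/2.75 = 167/275.

167/275


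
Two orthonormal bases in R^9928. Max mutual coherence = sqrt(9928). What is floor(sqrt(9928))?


99^2 = 9801 <= 9928 < 10000 = 100^2, so 99 <= sqrt(9928) < 100.
floor(sqrt(9928)) = 99.

99


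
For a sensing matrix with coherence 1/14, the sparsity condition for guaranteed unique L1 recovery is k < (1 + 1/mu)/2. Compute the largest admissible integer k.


1/mu = 14.
1 + 1/mu = 15.
(1 + 1/mu)/2 = 7.5 is not an integer, so k_max = floor(7.5) = 7.

7


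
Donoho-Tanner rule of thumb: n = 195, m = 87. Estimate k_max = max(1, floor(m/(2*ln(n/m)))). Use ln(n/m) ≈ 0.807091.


n/m = 195/87 = 65/29.
ln(n/m) ≈ 0.807091.
2*ln(n/m) ≈ 1.614182.
m/(2*ln(n/m)) ≈ 87/1.614182 ≈ 53.8973.
floor = 53.
k_max = max(1, 53) = 53.

53


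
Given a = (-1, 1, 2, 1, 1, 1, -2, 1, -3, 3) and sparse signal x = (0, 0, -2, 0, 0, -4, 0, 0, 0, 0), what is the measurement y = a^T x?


Non-zero terms: ['2*-2', '1*-4']
Products: [-4, -4]
y = sum = -8.

-8


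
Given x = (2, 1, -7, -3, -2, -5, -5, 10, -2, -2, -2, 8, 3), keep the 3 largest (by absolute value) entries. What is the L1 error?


Sorted |x_i| descending: [10, 8, 7, 5, 5, 3, 3, 2, 2, 2, 2, 2, 1]
Keep top 3: [10, 8, 7]
Tail entries: [5, 5, 3, 3, 2, 2, 2, 2, 2, 1]
L1 error = sum of tail = 27.

27


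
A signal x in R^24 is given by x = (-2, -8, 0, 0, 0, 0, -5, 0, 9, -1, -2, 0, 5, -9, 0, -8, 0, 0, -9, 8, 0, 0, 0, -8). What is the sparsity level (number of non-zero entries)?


Non-zero positions: [0, 1, 6, 8, 9, 10, 12, 13, 15, 18, 19, 23].
Sparsity = 12.

12


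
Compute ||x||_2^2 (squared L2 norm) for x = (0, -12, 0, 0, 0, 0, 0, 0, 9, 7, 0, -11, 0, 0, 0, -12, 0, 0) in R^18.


Non-zero entries: [(1, -12), (8, 9), (9, 7), (11, -11), (15, -12)]
Squares: [144, 81, 49, 121, 144]
||x||_2^2 = sum = 539.

539


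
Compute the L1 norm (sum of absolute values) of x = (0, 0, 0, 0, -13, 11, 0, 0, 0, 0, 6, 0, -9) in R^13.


Non-zero entries: [(4, -13), (5, 11), (10, 6), (12, -9)]
Absolute values: [13, 11, 6, 9]
||x||_1 = sum = 39.

39


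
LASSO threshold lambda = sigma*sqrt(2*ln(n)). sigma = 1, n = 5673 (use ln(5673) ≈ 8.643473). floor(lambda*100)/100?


ln(5673) ≈ 8.643473.
2*ln(n) ≈ 17.286946.
sqrt(2*ln(n)) ≈ sqrt(17.286946) ≈ 4.157757.
lambda ≈ 1*4.157757 = 4.157757.
floor(lambda*100)/100 = 4.15.

4.15


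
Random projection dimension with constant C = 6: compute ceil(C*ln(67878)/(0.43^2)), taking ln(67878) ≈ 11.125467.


ln(67878) ≈ 11.125467.
eps^2 = 0.43^2 = 0.1849.
C*ln(N)/eps^2 ≈ 6*11.125467/0.1849 ≈ 361.0211.
m = ceil(361.0211) = 362.

362


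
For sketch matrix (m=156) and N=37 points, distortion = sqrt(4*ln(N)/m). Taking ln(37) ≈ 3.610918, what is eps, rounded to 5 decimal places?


ln(37) ≈ 3.610918.
4*ln(N)/m ≈ 4*3.610918/156 ≈ 0.09258764.
eps = sqrt(0.09258764) ≈ 0.3042822 ≈ 0.30428.

0.30428


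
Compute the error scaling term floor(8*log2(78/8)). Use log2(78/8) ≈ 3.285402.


log2(n/k) = log2(78/8) ≈ 3.285402.
k*log2(n/k) ≈ 8*3.285402 = 26.283216.
floor(26.283216) = 26.

26


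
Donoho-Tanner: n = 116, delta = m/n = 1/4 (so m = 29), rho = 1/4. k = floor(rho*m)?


m = 1/4*116 = 29.
rho = 1/4.
rho*m = 1/4*29 = 7.25.
k = floor(7.25) = 7.

7


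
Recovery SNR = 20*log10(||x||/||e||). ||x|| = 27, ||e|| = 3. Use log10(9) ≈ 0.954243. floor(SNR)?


||x||/||e|| = 27/3 = 9.
log10(9) ≈ 0.954243.
20*log10(||x||/||e||) ≈ 20*0.954243 = 19.08486.
floor(19.08486) = 19.

19


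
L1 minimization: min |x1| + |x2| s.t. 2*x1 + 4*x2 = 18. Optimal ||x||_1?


Axis intercepts:
  x1 = 9, x2 = 0: L1 = 9
  x1 = 0, x2 = 9/2: L1 = 9/2
x* = (0, 9/2)
||x*||_1 = 9/2.

9/2


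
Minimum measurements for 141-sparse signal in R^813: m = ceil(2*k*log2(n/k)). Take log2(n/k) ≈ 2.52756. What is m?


log2(n/k) = log2(813/141) ≈ 2.52756.
2*k*log2(n/k) ≈ 2*141*2.52756 = 712.77192.
m = ceil(712.77192) = 713.

713


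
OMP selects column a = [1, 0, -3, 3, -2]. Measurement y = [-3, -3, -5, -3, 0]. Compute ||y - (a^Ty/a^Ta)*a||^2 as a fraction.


a^T a = 23.
a^T y = 3.
coeff = 3/23 = 3/23.
||r||^2 = 1187/23.

1187/23


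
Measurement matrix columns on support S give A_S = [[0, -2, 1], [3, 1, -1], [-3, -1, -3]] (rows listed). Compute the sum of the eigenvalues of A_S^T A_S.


Sum of eigenvalues of A_S^T A_S = trace(A_S^T A_S) = sum of squared column norms of A_S.
A_S^T A_S diagonal: [18, 6, 11].
trace = 18 + 6 + 11 = 35.

35


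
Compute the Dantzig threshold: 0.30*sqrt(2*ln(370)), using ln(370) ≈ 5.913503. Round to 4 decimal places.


ln(370) ≈ 5.913503.
2*ln(n) ≈ 11.827006.
sqrt(2*ln(n)) ≈ sqrt(11.827006) ≈ 3.439041.
threshold ≈ 0.30*3.439041 = 1.0317123 ≈ 1.0317.

1.0317


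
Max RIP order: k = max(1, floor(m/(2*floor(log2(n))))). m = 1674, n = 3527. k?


floor(log2(3527)) = 11.
2*11 = 22.
m/(2*floor(log2(n))) = 1674/22 ≈ 76.0909.
floor = 76.
k = max(1, 76) = 76.

76


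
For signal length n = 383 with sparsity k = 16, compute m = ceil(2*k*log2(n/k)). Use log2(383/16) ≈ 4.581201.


log2(n/k) = log2(383/16) ≈ 4.581201.
2*k*log2(n/k) ≈ 2*16*4.581201 = 146.598432.
m = ceil(146.598432) = 147.

147


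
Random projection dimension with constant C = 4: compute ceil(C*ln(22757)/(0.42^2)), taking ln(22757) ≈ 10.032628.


ln(22757) ≈ 10.032628.
eps^2 = 0.42^2 = 0.1764.
C*ln(N)/eps^2 ≈ 4*10.032628/0.1764 ≈ 227.4972.
m = ceil(227.4972) = 228.

228


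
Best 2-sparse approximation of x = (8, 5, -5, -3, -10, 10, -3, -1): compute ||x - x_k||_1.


Sorted |x_i| descending: [10, 10, 8, 5, 5, 3, 3, 1]
Keep top 2: [10, 10]
Tail entries: [8, 5, 5, 3, 3, 1]
L1 error = sum of tail = 25.

25


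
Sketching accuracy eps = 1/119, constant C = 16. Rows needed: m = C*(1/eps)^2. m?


1/eps = 119.
(1/eps)^2 = 14161.
m = 16*14161 = 226576.

226576


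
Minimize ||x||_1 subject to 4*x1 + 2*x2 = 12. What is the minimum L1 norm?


Axis intercepts:
  x1 = 3, x2 = 0: L1 = 3
  x1 = 0, x2 = 6: L1 = 6
x* = (3, 0)
||x*||_1 = 3.

3


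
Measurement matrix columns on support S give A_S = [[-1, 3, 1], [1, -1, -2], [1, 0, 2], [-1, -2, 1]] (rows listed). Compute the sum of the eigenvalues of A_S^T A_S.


Sum of eigenvalues of A_S^T A_S = trace(A_S^T A_S) = sum of squared column norms of A_S.
A_S^T A_S diagonal: [4, 14, 10].
trace = 4 + 14 + 10 = 28.

28


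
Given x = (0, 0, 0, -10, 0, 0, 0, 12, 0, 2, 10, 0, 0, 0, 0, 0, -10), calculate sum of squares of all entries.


Non-zero entries: [(3, -10), (7, 12), (9, 2), (10, 10), (16, -10)]
Squares: [100, 144, 4, 100, 100]
||x||_2^2 = sum = 448.

448


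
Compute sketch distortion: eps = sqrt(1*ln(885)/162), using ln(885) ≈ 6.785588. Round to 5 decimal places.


ln(885) ≈ 6.785588.
1*ln(N)/m ≈ 1*6.785588/162 ≈ 0.04188635.
eps = sqrt(0.04188635) ≈ 0.2046615 ≈ 0.20466.

0.20466


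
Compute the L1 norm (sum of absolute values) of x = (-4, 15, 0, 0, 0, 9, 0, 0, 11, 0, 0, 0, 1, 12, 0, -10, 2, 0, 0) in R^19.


Non-zero entries: [(0, -4), (1, 15), (5, 9), (8, 11), (12, 1), (13, 12), (15, -10), (16, 2)]
Absolute values: [4, 15, 9, 11, 1, 12, 10, 2]
||x||_1 = sum = 64.

64


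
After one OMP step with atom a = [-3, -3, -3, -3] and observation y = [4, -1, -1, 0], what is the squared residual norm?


a^T a = 36.
a^T y = -6.
coeff = -6/36 = -1/6.
||r||^2 = 17.

17


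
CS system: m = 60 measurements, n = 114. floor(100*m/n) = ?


100*m/n = 100*60/114 ≈ 52.6316.
floor = 52.

52


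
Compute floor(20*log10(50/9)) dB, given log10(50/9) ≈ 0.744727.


||x||/||e|| = 50/9.
log10(50/9) ≈ 0.744727.
20*log10(||x||/||e||) ≈ 20*0.744727 = 14.89454.
floor(14.89454) = 14.

14


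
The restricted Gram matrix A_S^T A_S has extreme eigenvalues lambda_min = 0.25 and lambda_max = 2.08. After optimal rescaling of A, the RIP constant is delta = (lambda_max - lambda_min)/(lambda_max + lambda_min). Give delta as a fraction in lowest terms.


lambda_max - lambda_min = 2.08 - 0.25 = 1.83.
lambda_max + lambda_min = 2.08 + 0.25 = 2.33.
delta = 1.83/2.33 = 183/233.

183/233


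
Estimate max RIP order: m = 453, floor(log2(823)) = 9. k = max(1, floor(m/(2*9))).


floor(log2(823)) = 9.
2*9 = 18.
m/(2*floor(log2(n))) = 453/18 ≈ 25.1667.
floor = 25.
k = max(1, 25) = 25.

25


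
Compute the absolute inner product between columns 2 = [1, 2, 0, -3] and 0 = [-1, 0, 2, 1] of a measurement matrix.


Inner product: 1*-1 + 2*0 + 0*2 + -3*1
Products: [-1, 0, 0, -3]
Sum = -4.
|dot| = 4.

4


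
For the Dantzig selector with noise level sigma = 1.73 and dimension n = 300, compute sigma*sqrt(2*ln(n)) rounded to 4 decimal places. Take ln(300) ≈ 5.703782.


ln(300) ≈ 5.703782.
2*ln(n) ≈ 11.407564.
sqrt(2*ln(n)) ≈ sqrt(11.407564) ≈ 3.377509.
threshold ≈ 1.73*3.377509 = 5.84309057 ≈ 5.8431.

5.8431


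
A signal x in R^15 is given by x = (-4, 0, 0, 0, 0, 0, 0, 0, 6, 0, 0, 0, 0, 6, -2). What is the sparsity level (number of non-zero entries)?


Non-zero positions: [0, 8, 13, 14].
Sparsity = 4.

4


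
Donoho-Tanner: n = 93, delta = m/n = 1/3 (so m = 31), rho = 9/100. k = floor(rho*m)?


m = 1/3*93 = 31.
rho = 9/100.
rho*m = 9/100*31 = 2.79.
k = floor(2.79) = 2.

2


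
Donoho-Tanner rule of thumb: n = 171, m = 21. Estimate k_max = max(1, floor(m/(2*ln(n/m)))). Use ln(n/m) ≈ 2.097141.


n/m = 171/21 = 57/7.
ln(n/m) ≈ 2.097141.
2*ln(n/m) ≈ 4.194282.
m/(2*ln(n/m)) ≈ 21/4.194282 ≈ 5.0068.
floor = 5.
k_max = max(1, 5) = 5.

5


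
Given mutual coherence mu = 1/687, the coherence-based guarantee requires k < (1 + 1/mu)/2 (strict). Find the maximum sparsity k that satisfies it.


1/mu = 687.
1 + 1/mu = 688.
(1 + 1/mu)/2 = 344 is an integer and the inequality is strict, so k_max = 344 - 1 = 343.

343


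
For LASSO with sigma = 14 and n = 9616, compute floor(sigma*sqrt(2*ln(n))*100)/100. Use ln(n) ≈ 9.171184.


ln(9616) ≈ 9.171184.
2*ln(n) ≈ 18.342368.
sqrt(2*ln(n)) ≈ sqrt(18.342368) ≈ 4.282799.
lambda ≈ 14*4.282799 = 59.959186.
floor(lambda*100)/100 = 59.95.

59.95


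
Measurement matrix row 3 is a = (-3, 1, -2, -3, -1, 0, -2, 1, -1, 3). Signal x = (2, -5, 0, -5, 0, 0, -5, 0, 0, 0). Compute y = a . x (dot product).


Non-zero terms: ['-3*2', '1*-5', '-3*-5', '-2*-5']
Products: [-6, -5, 15, 10]
y = sum = 14.

14


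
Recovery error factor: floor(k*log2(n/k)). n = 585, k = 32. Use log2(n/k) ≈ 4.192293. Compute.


log2(n/k) = log2(585/32) ≈ 4.192293.
k*log2(n/k) ≈ 32*4.192293 = 134.153376.
floor(134.153376) = 134.

134


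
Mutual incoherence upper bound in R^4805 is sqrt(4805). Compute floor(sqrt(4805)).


69^2 = 4761 <= 4805 < 4900 = 70^2, so 69 <= sqrt(4805) < 70.
floor(sqrt(4805)) = 69.

69


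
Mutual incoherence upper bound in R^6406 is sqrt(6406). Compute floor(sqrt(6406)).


80^2 = 6400 <= 6406 < 6561 = 81^2, so 80 <= sqrt(6406) < 81.
floor(sqrt(6406)) = 80.

80


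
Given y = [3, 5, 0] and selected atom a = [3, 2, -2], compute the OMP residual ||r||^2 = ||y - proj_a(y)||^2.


a^T a = 17.
a^T y = 19.
coeff = 19/17 = 19/17.
||r||^2 = 217/17.

217/17


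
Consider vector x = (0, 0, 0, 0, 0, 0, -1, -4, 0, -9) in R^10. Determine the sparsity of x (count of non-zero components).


Non-zero positions: [6, 7, 9].
Sparsity = 3.

3


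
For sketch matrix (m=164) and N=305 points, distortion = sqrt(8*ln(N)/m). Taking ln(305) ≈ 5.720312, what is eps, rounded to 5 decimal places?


ln(305) ≈ 5.720312.
8*ln(N)/m ≈ 8*5.720312/164 ≈ 0.27903961.
eps = sqrt(0.27903961) ≈ 0.528242 ≈ 0.52824.

0.52824


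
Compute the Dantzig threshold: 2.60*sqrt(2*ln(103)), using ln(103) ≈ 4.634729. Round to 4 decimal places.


ln(103) ≈ 4.634729.
2*ln(n) ≈ 9.269458.
sqrt(2*ln(n)) ≈ sqrt(9.269458) ≈ 3.044578.
threshold ≈ 2.60*3.044578 = 7.9159028 ≈ 7.9159.

7.9159


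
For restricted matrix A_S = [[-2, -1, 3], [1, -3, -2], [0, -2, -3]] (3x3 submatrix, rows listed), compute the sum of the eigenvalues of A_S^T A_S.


Sum of eigenvalues of A_S^T A_S = trace(A_S^T A_S) = sum of squared column norms of A_S.
A_S^T A_S diagonal: [5, 14, 22].
trace = 5 + 14 + 22 = 41.

41


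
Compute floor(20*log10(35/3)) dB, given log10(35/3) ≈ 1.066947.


||x||/||e|| = 35/3.
log10(35/3) ≈ 1.066947.
20*log10(||x||/||e||) ≈ 20*1.066947 = 21.33894.
floor(21.33894) = 21.

21


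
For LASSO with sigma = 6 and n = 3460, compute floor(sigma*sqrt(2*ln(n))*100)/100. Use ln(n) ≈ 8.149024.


ln(3460) ≈ 8.149024.
2*ln(n) ≈ 16.298048.
sqrt(2*ln(n)) ≈ sqrt(16.298048) ≈ 4.037084.
lambda ≈ 6*4.037084 = 24.222504.
floor(lambda*100)/100 = 24.22.

24.22


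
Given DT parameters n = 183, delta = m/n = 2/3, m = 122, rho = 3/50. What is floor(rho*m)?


m = 2/3*183 = 122.
rho = 3/50.
rho*m = 3/50*122 = 7.32.
k = floor(7.32) = 7.

7


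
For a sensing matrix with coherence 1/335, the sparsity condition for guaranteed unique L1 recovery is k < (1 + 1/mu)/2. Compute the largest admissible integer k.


1/mu = 335.
1 + 1/mu = 336.
(1 + 1/mu)/2 = 168 is an integer and the inequality is strict, so k_max = 168 - 1 = 167.

167


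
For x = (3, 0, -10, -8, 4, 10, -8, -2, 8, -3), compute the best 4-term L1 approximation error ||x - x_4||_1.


Sorted |x_i| descending: [10, 10, 8, 8, 8, 4, 3, 3, 2, 0]
Keep top 4: [10, 10, 8, 8]
Tail entries: [8, 4, 3, 3, 2, 0]
L1 error = sum of tail = 20.

20


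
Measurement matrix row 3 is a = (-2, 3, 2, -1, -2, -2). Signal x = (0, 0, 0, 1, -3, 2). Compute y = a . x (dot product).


Non-zero terms: ['-1*1', '-2*-3', '-2*2']
Products: [-1, 6, -4]
y = sum = 1.

1


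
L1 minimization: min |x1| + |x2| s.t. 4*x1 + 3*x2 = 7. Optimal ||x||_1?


Axis intercepts:
  x1 = 7/4, x2 = 0: L1 = 7/4
  x1 = 0, x2 = 7/3: L1 = 7/3
x* = (7/4, 0)
||x*||_1 = 7/4.

7/4


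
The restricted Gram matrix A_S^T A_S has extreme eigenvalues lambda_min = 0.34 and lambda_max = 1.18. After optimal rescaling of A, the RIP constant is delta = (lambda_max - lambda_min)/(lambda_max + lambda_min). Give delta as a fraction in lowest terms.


lambda_max - lambda_min = 1.18 - 0.34 = 0.84.
lambda_max + lambda_min = 1.18 + 0.34 = 1.52.
delta = 0.84/1.52 = 84/152 = 21/38.

21/38


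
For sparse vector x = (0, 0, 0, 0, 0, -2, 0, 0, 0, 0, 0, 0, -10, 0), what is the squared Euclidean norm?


Non-zero entries: [(5, -2), (12, -10)]
Squares: [4, 100]
||x||_2^2 = sum = 104.

104


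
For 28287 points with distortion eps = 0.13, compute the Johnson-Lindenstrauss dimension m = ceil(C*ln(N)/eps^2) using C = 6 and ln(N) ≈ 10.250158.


ln(28287) ≈ 10.250158.
eps^2 = 0.13^2 = 0.0169.
C*ln(N)/eps^2 ≈ 6*10.250158/0.0169 ≈ 3639.1093.
m = ceil(3639.1093) = 3640.

3640


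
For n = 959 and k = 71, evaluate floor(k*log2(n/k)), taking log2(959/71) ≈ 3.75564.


log2(n/k) = log2(959/71) ≈ 3.75564.
k*log2(n/k) ≈ 71*3.75564 = 266.65044.
floor(266.65044) = 266.

266


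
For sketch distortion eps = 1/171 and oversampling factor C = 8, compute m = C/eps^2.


1/eps = 171.
(1/eps)^2 = 29241.
m = 8*29241 = 233928.

233928


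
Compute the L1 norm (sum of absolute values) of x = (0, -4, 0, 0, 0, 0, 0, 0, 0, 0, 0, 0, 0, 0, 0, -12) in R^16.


Non-zero entries: [(1, -4), (15, -12)]
Absolute values: [4, 12]
||x||_1 = sum = 16.

16


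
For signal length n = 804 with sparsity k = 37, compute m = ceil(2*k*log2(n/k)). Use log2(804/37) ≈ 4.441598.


log2(n/k) = log2(804/37) ≈ 4.441598.
2*k*log2(n/k) ≈ 2*37*4.441598 = 328.678252.
m = ceil(328.678252) = 329.

329


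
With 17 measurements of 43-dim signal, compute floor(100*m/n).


100*m/n = 100*17/43 ≈ 39.5349.
floor = 39.

39


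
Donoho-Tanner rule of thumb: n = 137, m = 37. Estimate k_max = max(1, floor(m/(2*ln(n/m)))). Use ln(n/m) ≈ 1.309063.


n/m = 137/37.
ln(n/m) ≈ 1.309063.
2*ln(n/m) ≈ 2.618126.
m/(2*ln(n/m)) ≈ 37/2.618126 ≈ 14.1322.
floor = 14.
k_max = max(1, 14) = 14.

14


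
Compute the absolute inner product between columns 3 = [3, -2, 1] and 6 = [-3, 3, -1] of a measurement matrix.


Inner product: 3*-3 + -2*3 + 1*-1
Products: [-9, -6, -1]
Sum = -16.
|dot| = 16.

16


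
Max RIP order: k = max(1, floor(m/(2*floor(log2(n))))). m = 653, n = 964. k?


floor(log2(964)) = 9.
2*9 = 18.
m/(2*floor(log2(n))) = 653/18 ≈ 36.2778.
floor = 36.
k = max(1, 36) = 36.

36


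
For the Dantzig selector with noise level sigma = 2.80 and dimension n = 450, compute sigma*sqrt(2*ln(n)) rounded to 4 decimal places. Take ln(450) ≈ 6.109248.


ln(450) ≈ 6.109248.
2*ln(n) ≈ 12.218496.
sqrt(2*ln(n)) ≈ sqrt(12.218496) ≈ 3.495497.
threshold ≈ 2.80*3.495497 = 9.7873916 ≈ 9.7874.

9.7874


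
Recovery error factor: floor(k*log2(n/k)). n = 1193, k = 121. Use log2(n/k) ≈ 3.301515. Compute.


log2(n/k) = log2(1193/121) ≈ 3.301515.
k*log2(n/k) ≈ 121*3.301515 = 399.483315.
floor(399.483315) = 399.

399


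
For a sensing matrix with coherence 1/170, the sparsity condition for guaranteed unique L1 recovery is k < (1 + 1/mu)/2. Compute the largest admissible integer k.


1/mu = 170.
1 + 1/mu = 171.
(1 + 1/mu)/2 = 85.5 is not an integer, so k_max = floor(85.5) = 85.

85


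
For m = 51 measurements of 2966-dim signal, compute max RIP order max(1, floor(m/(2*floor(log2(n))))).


floor(log2(2966)) = 11.
2*11 = 22.
m/(2*floor(log2(n))) = 51/22 ≈ 2.3182.
floor = 2.
k = max(1, 2) = 2.

2


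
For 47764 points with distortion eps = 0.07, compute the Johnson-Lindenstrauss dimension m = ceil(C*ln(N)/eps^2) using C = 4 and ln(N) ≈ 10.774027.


ln(47764) ≈ 10.774027.
eps^2 = 0.07^2 = 0.0049.
C*ln(N)/eps^2 ≈ 4*10.774027/0.0049 ≈ 8795.1241.
m = ceil(8795.1241) = 8796.

8796


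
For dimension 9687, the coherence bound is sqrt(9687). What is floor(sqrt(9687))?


98^2 = 9604 <= 9687 < 9801 = 99^2, so 98 <= sqrt(9687) < 99.
floor(sqrt(9687)) = 98.

98


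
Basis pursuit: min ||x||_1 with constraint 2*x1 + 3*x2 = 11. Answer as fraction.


Axis intercepts:
  x1 = 11/2, x2 = 0: L1 = 11/2
  x1 = 0, x2 = 11/3: L1 = 11/3
x* = (0, 11/3)
||x*||_1 = 11/3.

11/3


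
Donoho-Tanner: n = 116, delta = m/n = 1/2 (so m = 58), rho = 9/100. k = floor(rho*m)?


m = 1/2*116 = 58.
rho = 9/100.
rho*m = 9/100*58 = 5.22.
k = floor(5.22) = 5.

5


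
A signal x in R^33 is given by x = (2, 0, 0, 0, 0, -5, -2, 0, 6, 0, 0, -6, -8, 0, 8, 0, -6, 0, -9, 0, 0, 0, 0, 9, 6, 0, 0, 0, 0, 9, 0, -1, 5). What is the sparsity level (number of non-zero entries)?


Non-zero positions: [0, 5, 6, 8, 11, 12, 14, 16, 18, 23, 24, 29, 31, 32].
Sparsity = 14.

14


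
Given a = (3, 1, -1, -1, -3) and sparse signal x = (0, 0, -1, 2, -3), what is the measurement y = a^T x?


Non-zero terms: ['-1*-1', '-1*2', '-3*-3']
Products: [1, -2, 9]
y = sum = 8.

8


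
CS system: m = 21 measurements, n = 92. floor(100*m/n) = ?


100*m/n = 100*21/92 ≈ 22.8261.
floor = 22.

22


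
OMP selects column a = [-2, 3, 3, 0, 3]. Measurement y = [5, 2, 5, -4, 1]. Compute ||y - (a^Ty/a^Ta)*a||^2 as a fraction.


a^T a = 31.
a^T y = 14.
coeff = 14/31 = 14/31.
||r||^2 = 2005/31.

2005/31


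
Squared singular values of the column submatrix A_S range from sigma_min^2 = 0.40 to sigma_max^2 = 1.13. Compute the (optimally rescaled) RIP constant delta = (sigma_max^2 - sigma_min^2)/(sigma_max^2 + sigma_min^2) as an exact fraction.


lambda_max - lambda_min = 1.13 - 0.40 = 0.73.
lambda_max + lambda_min = 1.13 + 0.40 = 1.53.
delta = 0.73/1.53 = 73/153.

73/153


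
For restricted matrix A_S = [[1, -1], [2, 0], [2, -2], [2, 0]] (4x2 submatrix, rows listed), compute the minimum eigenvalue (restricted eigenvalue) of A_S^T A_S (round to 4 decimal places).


A_S^T A_S = [[13, -5], [-5, 5]].
trace = 18.
det = 40.
disc = trace^2 - 4*det = 324 - 4*40 = 164.
sqrt(164) ≈ 12.806248.
lam_min = (18 - sqrt(164))/2 ≈ (18 - 12.806248)/2 = 2.596876 ≈ 2.5969.

2.5969


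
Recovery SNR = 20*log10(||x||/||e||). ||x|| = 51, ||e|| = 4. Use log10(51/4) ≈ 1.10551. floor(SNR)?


||x||/||e|| = 51/4.
log10(51/4) ≈ 1.10551.
20*log10(||x||/||e||) ≈ 20*1.10551 = 22.1102.
floor(22.1102) = 22.

22


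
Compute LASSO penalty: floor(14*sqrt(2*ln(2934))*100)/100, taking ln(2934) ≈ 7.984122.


ln(2934) ≈ 7.984122.
2*ln(n) ≈ 15.968244.
sqrt(2*ln(n)) ≈ sqrt(15.968244) ≈ 3.996029.
lambda ≈ 14*3.996029 = 55.944406.
floor(lambda*100)/100 = 55.94.

55.94


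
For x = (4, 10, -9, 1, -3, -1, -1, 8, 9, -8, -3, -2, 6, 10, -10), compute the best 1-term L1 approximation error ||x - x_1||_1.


Sorted |x_i| descending: [10, 10, 10, 9, 9, 8, 8, 6, 4, 3, 3, 2, 1, 1, 1]
Keep top 1: [10]
Tail entries: [10, 10, 9, 9, 8, 8, 6, 4, 3, 3, 2, 1, 1, 1]
L1 error = sum of tail = 75.

75


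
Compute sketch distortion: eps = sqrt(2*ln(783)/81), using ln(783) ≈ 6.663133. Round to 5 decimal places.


ln(783) ≈ 6.663133.
2*ln(N)/m ≈ 2*6.663133/81 ≈ 0.1645218.
eps = sqrt(0.1645218) ≈ 0.4056129 ≈ 0.40561.

0.40561


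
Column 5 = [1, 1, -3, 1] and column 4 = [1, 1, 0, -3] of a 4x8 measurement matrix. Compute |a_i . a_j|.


Inner product: 1*1 + 1*1 + -3*0 + 1*-3
Products: [1, 1, 0, -3]
Sum = -1.
|dot| = 1.

1


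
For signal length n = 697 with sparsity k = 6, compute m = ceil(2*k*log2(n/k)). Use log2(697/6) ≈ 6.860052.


log2(n/k) = log2(697/6) ≈ 6.860052.
2*k*log2(n/k) ≈ 2*6*6.860052 = 82.320624.
m = ceil(82.320624) = 83.

83
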